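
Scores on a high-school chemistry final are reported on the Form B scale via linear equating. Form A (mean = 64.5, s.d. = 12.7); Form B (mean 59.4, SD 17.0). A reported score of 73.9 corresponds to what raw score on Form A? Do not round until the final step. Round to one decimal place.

75.3

Invert y = (SD_Y/SD_X)(x − M_X) + M_Y:
x = (SD_X/SD_Y)(y − M_Y) + M_X = (12.7/17.0)(73.9 − 59.4) + 64.5
x = 0.747059 × 14.500 + 64.5 = 75.3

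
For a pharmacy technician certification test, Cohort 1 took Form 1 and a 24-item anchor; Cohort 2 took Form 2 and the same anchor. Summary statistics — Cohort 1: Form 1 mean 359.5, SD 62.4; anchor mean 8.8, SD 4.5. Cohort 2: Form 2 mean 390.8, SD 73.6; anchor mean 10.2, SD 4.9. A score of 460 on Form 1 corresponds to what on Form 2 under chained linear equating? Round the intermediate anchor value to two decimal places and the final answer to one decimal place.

Form 1 → anchor (Cohort 1): v = (4.5/62.4)(460 − 359.5) + 8.8 = 16.05
anchor → Form 2 (Cohort 2): y = (73.6/4.9)(16.05 − 10.2) + 390.8 = 478.7

478.7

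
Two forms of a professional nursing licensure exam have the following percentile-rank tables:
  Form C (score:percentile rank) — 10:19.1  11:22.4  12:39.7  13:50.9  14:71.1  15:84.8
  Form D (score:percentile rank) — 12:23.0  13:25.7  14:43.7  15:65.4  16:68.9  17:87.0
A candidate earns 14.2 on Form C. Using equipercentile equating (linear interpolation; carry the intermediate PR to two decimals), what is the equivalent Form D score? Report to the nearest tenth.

PR of 14.2 on Form C: 71.1 + (14.2 − 14)/(15 − 14) × (84.8 − 71.1) = 73.84
On Form D, PR 73.84 falls between score 16 (PR 68.9) and 17 (PR 87.0).
Interpolate: 16 + (73.84 − 68.9)/(87.0 − 68.9) × (17 − 16) = 16.3

16.3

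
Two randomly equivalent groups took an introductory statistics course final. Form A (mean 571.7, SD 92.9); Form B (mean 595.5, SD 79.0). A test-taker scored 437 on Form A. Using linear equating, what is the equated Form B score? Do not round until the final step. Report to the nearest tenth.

Linear equating: y = (SD_Y/SD_X)(x − M_X) + M_Y
y = (79.0/92.9)(437 − 571.7) + 595.5
y = 0.850377 × -134.7 + 595.5 = -114.5457 + 595.5 = 481.0

481.0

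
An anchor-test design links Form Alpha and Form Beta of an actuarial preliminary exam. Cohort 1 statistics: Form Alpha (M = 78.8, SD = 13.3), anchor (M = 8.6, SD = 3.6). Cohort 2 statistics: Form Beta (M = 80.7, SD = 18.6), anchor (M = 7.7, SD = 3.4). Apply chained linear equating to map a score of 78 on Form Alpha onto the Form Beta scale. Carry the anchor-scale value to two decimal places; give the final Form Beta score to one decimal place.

84.4

Form Alpha → anchor (Cohort 1): v = (3.6/13.3)(78 − 78.8) + 8.6 = 8.38
anchor → Form Beta (Cohort 2): y = (18.6/3.4)(8.38 − 7.7) + 80.7 = 84.4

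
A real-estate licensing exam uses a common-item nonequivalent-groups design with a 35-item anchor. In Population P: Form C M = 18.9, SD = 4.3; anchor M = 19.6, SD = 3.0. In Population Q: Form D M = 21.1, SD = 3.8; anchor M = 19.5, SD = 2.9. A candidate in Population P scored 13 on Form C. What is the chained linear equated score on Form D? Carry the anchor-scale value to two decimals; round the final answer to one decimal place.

15.8

Form C → anchor (Population P): v = (3.0/4.3)(13 − 18.9) + 19.6 = 15.48
anchor → Form D (Population Q): y = (3.8/2.9)(15.48 − 19.5) + 21.1 = 15.8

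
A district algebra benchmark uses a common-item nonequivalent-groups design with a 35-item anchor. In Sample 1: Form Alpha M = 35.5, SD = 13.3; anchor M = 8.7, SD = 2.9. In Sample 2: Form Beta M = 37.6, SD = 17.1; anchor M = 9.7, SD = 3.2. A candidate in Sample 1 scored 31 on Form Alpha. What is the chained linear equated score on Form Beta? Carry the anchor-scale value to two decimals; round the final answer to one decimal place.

27.0

Form Alpha → anchor (Sample 1): v = (2.9/13.3)(31 − 35.5) + 8.7 = 7.72
anchor → Form Beta (Sample 2): y = (17.1/3.2)(7.72 − 9.7) + 37.6 = 27.0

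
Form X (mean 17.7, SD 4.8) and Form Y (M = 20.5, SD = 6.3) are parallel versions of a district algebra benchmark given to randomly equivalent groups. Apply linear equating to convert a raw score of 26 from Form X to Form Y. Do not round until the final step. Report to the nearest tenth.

31.4

Linear equating: y = (SD_Y/SD_X)(x − M_X) + M_Y
y = (6.3/4.8)(26 − 17.7) + 20.5
y = 1.312500 × 8.3 + 20.5 = 10.8938 + 20.5 = 31.4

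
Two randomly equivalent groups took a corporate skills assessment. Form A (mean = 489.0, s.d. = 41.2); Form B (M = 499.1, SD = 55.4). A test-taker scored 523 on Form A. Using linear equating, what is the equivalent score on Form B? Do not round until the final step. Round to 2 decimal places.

544.82

Linear equating: y = (SD_Y/SD_X)(x − M_X) + M_Y
y = (55.4/41.2)(523 − 489.0) + 499.1
y = 1.344660 × 34.0 + 499.1 = 45.7184 + 499.1 = 544.82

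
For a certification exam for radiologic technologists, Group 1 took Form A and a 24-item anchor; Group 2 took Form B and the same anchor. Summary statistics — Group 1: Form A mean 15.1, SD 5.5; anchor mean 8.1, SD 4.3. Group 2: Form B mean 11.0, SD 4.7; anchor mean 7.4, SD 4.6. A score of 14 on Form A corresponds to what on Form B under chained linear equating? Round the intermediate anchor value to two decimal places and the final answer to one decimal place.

10.8

Form A → anchor (Group 1): v = (4.3/5.5)(14 − 15.1) + 8.1 = 7.24
anchor → Form B (Group 2): y = (4.7/4.6)(7.24 − 7.4) + 11.0 = 10.8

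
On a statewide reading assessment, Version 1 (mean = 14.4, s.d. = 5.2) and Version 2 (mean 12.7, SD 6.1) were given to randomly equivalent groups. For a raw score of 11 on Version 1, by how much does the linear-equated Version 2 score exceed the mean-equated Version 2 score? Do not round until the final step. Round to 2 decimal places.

Mean-equated: 11 + (12.7 − 14.4) = 9.30
Linear-equated: (6.1/5.2)(11 − 14.4) + 12.7 = 8.712
Difference = 8.712 − 9.30 = -0.59

-0.59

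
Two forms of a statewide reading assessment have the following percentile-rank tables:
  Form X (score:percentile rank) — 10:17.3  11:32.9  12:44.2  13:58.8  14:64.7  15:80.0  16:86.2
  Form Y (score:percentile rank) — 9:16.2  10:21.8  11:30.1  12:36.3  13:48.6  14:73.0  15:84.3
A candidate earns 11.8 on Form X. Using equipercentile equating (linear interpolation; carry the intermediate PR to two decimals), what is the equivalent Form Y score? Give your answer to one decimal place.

12.5

PR of 11.8 on Form X: 32.9 + (11.8 − 11)/(12 − 11) × (44.2 − 32.9) = 41.94
On Form Y, PR 41.94 falls between score 12 (PR 36.3) and 13 (PR 48.6).
Interpolate: 12 + (41.94 − 36.3)/(48.6 − 36.3) × (13 − 12) = 12.5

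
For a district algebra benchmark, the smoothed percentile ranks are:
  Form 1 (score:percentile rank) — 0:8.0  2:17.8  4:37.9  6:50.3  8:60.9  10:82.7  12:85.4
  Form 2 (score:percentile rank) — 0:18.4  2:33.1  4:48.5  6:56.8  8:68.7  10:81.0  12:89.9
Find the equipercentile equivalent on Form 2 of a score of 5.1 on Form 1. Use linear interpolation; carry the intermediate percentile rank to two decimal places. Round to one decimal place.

PR of 5.1 on Form 1: 37.9 + (5.1 − 4)/(6 − 4) × (50.3 − 37.9) = 44.72
On Form 2, PR 44.72 falls between score 2 (PR 33.1) and 4 (PR 48.5).
Interpolate: 2 + (44.72 − 33.1)/(48.5 − 33.1) × (4 − 2) = 3.5

3.5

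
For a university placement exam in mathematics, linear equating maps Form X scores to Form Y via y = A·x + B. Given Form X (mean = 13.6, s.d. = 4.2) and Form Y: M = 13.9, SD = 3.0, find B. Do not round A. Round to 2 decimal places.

A = SD_Y / SD_X = 3.0 / 4.2 = 0.714286
B = M_Y − A·M_X = 13.9 − 0.714286 × 13.6 = 4.19

4.19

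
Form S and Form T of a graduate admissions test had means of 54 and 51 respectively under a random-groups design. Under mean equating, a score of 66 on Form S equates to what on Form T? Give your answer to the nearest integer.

63

Mean equating: y = x + (M_Y − M_X) = 66 + (51 − 54) = 63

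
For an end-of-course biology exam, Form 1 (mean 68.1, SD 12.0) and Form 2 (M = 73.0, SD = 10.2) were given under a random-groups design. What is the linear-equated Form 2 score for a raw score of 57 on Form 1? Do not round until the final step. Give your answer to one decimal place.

63.6

Linear equating: y = (SD_Y/SD_X)(x − M_X) + M_Y
y = (10.2/12.0)(57 − 68.1) + 73.0
y = 0.850000 × -11.1 + 73.0 = -9.4350 + 73.0 = 63.6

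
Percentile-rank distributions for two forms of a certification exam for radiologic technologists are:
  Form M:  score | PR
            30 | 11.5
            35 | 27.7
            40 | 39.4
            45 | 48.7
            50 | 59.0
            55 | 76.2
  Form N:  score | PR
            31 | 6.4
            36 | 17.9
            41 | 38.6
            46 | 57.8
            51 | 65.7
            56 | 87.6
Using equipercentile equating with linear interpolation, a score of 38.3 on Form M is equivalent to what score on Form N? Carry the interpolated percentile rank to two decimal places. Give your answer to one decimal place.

40.2

PR of 38.3 on Form M: 27.7 + (38.3 − 35)/(40 − 35) × (39.4 − 27.7) = 35.42
On Form N, PR 35.42 falls between score 36 (PR 17.9) and 41 (PR 38.6).
Interpolate: 36 + (35.42 − 17.9)/(38.6 − 17.9) × (41 − 36) = 40.2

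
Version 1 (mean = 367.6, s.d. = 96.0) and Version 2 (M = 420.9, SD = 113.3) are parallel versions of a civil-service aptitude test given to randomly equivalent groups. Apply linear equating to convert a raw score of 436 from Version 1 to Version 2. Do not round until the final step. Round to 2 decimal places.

501.63

Linear equating: y = (SD_Y/SD_X)(x − M_X) + M_Y
y = (113.3/96.0)(436 − 367.6) + 420.9
y = 1.180208 × 68.4 + 420.9 = 80.7262 + 420.9 = 501.63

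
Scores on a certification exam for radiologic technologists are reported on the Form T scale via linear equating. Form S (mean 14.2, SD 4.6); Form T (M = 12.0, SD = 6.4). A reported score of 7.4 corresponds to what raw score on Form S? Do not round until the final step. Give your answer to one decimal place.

Invert y = (SD_Y/SD_X)(x − M_X) + M_Y:
x = (SD_X/SD_Y)(y − M_Y) + M_X = (4.6/6.4)(7.4 − 12.0) + 14.2
x = 0.718750 × -4.600 + 14.2 = 10.9

10.9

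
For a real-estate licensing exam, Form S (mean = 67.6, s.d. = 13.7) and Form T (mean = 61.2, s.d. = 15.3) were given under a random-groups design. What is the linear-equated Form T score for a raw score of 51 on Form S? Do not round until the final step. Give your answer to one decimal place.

42.7

Linear equating: y = (SD_Y/SD_X)(x − M_X) + M_Y
y = (15.3/13.7)(51 − 67.6) + 61.2
y = 1.116788 × -16.6 + 61.2 = -18.5387 + 61.2 = 42.7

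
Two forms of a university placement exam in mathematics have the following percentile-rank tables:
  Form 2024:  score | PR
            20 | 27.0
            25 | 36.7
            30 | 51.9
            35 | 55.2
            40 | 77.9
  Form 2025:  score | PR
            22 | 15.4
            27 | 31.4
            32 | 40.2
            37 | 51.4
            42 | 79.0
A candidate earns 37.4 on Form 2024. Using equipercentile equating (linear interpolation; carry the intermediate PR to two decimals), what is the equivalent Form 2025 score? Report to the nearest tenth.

PR of 37.4 on Form 2024: 55.2 + (37.4 − 35)/(40 − 35) × (77.9 − 55.2) = 66.10
On Form 2025, PR 66.10 falls between score 37 (PR 51.4) and 42 (PR 79.0).
Interpolate: 37 + (66.10 − 51.4)/(79.0 − 51.4) × (42 − 37) = 39.7

39.7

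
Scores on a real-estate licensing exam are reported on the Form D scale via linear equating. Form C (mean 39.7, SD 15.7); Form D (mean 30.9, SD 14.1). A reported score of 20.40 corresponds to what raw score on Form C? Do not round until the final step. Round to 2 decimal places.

Invert y = (SD_Y/SD_X)(x − M_X) + M_Y:
x = (SD_X/SD_Y)(y − M_Y) + M_X = (15.7/14.1)(20.40 − 30.9) + 39.7
x = 1.113475 × -10.500 + 39.7 = 28.01

28.01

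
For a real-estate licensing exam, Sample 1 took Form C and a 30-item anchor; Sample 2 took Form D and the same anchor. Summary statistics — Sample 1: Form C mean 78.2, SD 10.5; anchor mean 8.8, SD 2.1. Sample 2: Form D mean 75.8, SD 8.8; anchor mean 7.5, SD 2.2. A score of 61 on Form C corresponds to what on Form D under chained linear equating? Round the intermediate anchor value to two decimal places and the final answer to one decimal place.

67.2

Form C → anchor (Sample 1): v = (2.1/10.5)(61 − 78.2) + 8.8 = 5.36
anchor → Form D (Sample 2): y = (8.8/2.2)(5.36 − 7.5) + 75.8 = 67.2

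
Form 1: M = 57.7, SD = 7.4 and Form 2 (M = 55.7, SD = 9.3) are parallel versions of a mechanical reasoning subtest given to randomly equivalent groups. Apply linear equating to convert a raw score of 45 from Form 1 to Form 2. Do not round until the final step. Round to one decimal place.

Linear equating: y = (SD_Y/SD_X)(x − M_X) + M_Y
y = (9.3/7.4)(45 − 57.7) + 55.7
y = 1.256757 × -12.7 + 55.7 = -15.9608 + 55.7 = 39.7

39.7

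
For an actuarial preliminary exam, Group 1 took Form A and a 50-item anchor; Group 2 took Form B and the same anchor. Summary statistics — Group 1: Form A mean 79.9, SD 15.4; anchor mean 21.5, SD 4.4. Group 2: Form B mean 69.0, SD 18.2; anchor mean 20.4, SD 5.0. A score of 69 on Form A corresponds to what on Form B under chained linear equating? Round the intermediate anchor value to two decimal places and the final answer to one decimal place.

Form A → anchor (Group 1): v = (4.4/15.4)(69 − 79.9) + 21.5 = 18.39
anchor → Form B (Group 2): y = (18.2/5.0)(18.39 − 20.4) + 69.0 = 61.7

61.7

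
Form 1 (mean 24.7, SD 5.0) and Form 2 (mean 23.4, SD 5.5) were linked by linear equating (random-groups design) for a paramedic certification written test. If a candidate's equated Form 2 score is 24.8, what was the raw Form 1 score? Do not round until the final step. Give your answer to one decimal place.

26.0

Invert y = (SD_Y/SD_X)(x − M_X) + M_Y:
x = (SD_X/SD_Y)(y − M_Y) + M_X = (5.0/5.5)(24.8 − 23.4) + 24.7
x = 0.909091 × 1.400 + 24.7 = 26.0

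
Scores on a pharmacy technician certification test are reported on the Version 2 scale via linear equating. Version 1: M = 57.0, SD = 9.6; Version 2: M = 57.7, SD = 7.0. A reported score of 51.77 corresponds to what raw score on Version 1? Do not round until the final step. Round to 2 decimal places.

48.87

Invert y = (SD_Y/SD_X)(x − M_X) + M_Y:
x = (SD_X/SD_Y)(y − M_Y) + M_X = (9.6/7.0)(51.77 − 57.7) + 57.0
x = 1.371429 × -5.930 + 57.0 = 48.87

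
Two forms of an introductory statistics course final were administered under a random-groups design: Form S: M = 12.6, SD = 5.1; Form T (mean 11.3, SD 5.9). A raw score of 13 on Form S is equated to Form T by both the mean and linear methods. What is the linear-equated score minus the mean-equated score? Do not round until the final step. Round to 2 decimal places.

0.06

Mean-equated: 13 + (11.3 − 12.6) = 11.70
Linear-equated: (5.9/5.1)(13 − 12.6) + 11.3 = 11.763
Difference = 11.763 − 11.70 = 0.06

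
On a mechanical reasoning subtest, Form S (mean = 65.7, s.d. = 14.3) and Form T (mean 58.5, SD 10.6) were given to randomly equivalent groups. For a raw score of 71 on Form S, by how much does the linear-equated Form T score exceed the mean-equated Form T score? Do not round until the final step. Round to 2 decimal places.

-1.37

Mean-equated: 71 + (58.5 − 65.7) = 63.80
Linear-equated: (10.6/14.3)(71 − 65.7) + 58.5 = 62.429
Difference = 62.429 − 63.80 = -1.37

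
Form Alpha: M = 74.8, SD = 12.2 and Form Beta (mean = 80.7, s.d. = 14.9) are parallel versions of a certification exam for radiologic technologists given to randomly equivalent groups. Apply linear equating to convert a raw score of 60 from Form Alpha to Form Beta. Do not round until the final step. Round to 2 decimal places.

62.62

Linear equating: y = (SD_Y/SD_X)(x − M_X) + M_Y
y = (14.9/12.2)(60 − 74.8) + 80.7
y = 1.221311 × -14.8 + 80.7 = -18.0754 + 80.7 = 62.62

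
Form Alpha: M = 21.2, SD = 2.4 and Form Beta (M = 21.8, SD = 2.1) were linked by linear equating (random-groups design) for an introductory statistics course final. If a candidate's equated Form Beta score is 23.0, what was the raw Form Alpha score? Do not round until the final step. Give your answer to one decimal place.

Invert y = (SD_Y/SD_X)(x − M_X) + M_Y:
x = (SD_X/SD_Y)(y − M_Y) + M_X = (2.4/2.1)(23.0 − 21.8) + 21.2
x = 1.142857 × 1.200 + 21.2 = 22.6

22.6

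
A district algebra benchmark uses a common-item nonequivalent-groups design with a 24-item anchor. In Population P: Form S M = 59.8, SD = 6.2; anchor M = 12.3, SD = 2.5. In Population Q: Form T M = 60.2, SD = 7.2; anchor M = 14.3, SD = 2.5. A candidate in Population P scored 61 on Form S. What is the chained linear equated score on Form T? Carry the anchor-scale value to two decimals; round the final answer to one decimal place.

55.8

Form S → anchor (Population P): v = (2.5/6.2)(61 − 59.8) + 12.3 = 12.78
anchor → Form T (Population Q): y = (7.2/2.5)(12.78 − 14.3) + 60.2 = 55.8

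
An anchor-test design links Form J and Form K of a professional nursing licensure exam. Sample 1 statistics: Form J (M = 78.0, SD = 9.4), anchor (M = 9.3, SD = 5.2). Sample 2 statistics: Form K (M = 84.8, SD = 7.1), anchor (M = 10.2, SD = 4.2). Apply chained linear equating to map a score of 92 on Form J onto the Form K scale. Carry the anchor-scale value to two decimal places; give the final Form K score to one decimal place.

Form J → anchor (Sample 1): v = (5.2/9.4)(92 − 78.0) + 9.3 = 17.04
anchor → Form K (Sample 2): y = (7.1/4.2)(17.04 − 10.2) + 84.8 = 96.4

96.4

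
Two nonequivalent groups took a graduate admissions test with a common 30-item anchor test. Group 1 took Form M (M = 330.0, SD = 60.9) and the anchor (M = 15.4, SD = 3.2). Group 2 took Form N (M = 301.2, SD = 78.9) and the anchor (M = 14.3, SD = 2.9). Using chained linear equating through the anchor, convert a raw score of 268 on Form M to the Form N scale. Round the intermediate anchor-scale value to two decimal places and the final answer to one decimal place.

Form M → anchor (Group 1): v = (3.2/60.9)(268 − 330.0) + 15.4 = 12.14
anchor → Form N (Group 2): y = (78.9/2.9)(12.14 − 14.3) + 301.2 = 242.4

242.4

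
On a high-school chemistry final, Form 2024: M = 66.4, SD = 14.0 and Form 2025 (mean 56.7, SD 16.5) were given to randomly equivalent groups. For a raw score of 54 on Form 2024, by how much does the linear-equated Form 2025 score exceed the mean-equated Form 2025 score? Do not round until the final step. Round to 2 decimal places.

Mean-equated: 54 + (56.7 − 66.4) = 44.30
Linear-equated: (16.5/14.0)(54 − 66.4) + 56.7 = 42.086
Difference = 42.086 − 44.30 = -2.21

-2.21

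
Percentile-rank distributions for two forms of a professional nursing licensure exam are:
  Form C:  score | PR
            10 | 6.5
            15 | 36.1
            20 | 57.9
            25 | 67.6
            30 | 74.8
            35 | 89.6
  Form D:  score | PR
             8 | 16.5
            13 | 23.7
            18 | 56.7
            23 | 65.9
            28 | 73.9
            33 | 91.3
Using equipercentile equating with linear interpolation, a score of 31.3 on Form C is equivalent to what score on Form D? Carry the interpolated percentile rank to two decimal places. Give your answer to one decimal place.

PR of 31.3 on Form C: 74.8 + (31.3 − 30)/(35 − 30) × (89.6 − 74.8) = 78.65
On Form D, PR 78.65 falls between score 28 (PR 73.9) and 33 (PR 91.3).
Interpolate: 28 + (78.65 − 73.9)/(91.3 − 73.9) × (33 − 28) = 29.4

29.4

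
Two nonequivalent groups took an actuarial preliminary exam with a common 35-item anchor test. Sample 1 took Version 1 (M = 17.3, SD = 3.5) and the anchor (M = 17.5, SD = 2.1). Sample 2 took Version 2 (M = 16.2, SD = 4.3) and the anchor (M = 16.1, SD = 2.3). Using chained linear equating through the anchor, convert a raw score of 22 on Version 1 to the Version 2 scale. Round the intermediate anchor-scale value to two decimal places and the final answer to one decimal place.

24.1

Version 1 → anchor (Sample 1): v = (2.1/3.5)(22 − 17.3) + 17.5 = 20.32
anchor → Version 2 (Sample 2): y = (4.3/2.3)(20.32 − 16.1) + 16.2 = 24.1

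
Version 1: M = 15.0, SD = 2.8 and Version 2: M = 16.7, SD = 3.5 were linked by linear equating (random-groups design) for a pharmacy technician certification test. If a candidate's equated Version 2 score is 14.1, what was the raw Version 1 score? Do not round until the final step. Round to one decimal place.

Invert y = (SD_Y/SD_X)(x − M_X) + M_Y:
x = (SD_X/SD_Y)(y − M_Y) + M_X = (2.8/3.5)(14.1 − 16.7) + 15.0
x = 0.800000 × -2.600 + 15.0 = 12.9

12.9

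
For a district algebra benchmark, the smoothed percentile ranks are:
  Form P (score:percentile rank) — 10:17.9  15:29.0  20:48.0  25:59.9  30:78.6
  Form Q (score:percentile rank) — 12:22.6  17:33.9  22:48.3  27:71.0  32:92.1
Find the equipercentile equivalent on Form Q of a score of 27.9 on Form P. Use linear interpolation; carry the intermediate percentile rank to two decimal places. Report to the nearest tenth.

PR of 27.9 on Form P: 59.9 + (27.9 − 25)/(30 − 25) × (78.6 − 59.9) = 70.75
On Form Q, PR 70.75 falls between score 22 (PR 48.3) and 27 (PR 71.0).
Interpolate: 22 + (70.75 − 48.3)/(71.0 − 48.3) × (27 − 22) = 26.9

26.9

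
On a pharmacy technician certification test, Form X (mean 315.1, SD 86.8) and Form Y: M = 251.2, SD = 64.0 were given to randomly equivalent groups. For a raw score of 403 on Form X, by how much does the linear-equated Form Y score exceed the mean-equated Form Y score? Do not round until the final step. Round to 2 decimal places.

-23.09

Mean-equated: 403 + (251.2 − 315.1) = 339.10
Linear-equated: (64.0/86.8)(403 − 315.1) + 251.2 = 316.011
Difference = 316.011 − 339.10 = -23.09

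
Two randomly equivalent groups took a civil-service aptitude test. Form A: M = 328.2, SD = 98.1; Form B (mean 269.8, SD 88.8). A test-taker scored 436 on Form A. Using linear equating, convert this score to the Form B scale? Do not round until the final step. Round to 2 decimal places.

367.38

Linear equating: y = (SD_Y/SD_X)(x − M_X) + M_Y
y = (88.8/98.1)(436 − 328.2) + 269.8
y = 0.905199 × 107.8 + 269.8 = 97.5804 + 269.8 = 367.38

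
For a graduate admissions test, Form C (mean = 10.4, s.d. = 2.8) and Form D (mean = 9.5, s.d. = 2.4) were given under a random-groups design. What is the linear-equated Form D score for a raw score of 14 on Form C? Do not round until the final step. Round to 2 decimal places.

12.59

Linear equating: y = (SD_Y/SD_X)(x − M_X) + M_Y
y = (2.4/2.8)(14 − 10.4) + 9.5
y = 0.857143 × 3.6 + 9.5 = 3.0857 + 9.5 = 12.59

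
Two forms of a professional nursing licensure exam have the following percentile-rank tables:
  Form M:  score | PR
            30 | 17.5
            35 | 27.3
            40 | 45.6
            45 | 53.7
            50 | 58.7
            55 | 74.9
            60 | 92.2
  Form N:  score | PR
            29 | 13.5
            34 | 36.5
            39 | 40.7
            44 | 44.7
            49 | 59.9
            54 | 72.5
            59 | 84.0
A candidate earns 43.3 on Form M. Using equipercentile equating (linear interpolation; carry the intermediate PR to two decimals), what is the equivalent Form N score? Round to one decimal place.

PR of 43.3 on Form M: 45.6 + (43.3 − 40)/(45 − 40) × (53.7 − 45.6) = 50.95
On Form N, PR 50.95 falls between score 44 (PR 44.7) and 49 (PR 59.9).
Interpolate: 44 + (50.95 − 44.7)/(59.9 − 44.7) × (49 − 44) = 46.1

46.1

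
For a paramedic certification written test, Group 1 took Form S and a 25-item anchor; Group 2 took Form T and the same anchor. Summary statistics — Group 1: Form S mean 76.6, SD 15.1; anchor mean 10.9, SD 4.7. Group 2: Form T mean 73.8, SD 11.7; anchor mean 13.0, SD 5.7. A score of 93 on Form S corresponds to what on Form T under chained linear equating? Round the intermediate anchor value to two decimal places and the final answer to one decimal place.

80.0

Form S → anchor (Group 1): v = (4.7/15.1)(93 − 76.6) + 10.9 = 16.00
anchor → Form T (Group 2): y = (11.7/5.7)(16.00 − 13.0) + 73.8 = 80.0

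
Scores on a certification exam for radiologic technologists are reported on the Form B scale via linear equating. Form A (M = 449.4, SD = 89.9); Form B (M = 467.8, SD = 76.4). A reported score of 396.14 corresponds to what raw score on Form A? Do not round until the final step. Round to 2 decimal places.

Invert y = (SD_Y/SD_X)(x − M_X) + M_Y:
x = (SD_X/SD_Y)(y − M_Y) + M_X = (89.9/76.4)(396.14 − 467.8) + 449.4
x = 1.176702 × -71.660 + 449.4 = 365.08

365.08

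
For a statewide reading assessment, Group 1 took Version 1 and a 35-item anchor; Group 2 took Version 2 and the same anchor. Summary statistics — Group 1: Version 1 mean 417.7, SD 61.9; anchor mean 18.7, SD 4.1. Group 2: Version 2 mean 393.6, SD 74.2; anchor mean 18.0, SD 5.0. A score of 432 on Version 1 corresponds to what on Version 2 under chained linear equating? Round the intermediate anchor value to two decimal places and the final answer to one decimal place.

Version 1 → anchor (Group 1): v = (4.1/61.9)(432 − 417.7) + 18.7 = 19.65
anchor → Version 2 (Group 2): y = (74.2/5.0)(19.65 − 18.0) + 393.6 = 418.1

418.1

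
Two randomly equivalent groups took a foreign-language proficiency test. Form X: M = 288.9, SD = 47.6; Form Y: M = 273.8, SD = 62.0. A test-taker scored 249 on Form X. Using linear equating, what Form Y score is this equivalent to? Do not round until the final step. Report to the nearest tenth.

Linear equating: y = (SD_Y/SD_X)(x − M_X) + M_Y
y = (62.0/47.6)(249 − 288.9) + 273.8
y = 1.302521 × -39.9 + 273.8 = -51.9706 + 273.8 = 221.8

221.8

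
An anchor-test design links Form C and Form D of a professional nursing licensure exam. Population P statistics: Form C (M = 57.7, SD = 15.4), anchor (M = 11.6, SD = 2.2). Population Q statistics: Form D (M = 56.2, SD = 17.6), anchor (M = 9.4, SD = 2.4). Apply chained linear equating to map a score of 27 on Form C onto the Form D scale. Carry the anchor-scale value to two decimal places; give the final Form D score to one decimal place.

Form C → anchor (Population P): v = (2.2/15.4)(27 − 57.7) + 11.6 = 7.21
anchor → Form D (Population Q): y = (17.6/2.4)(7.21 − 9.4) + 56.2 = 40.1

40.1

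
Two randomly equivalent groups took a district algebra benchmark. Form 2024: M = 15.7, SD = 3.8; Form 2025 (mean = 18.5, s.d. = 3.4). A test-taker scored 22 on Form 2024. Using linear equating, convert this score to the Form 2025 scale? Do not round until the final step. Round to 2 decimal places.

24.14

Linear equating: y = (SD_Y/SD_X)(x − M_X) + M_Y
y = (3.4/3.8)(22 − 15.7) + 18.5
y = 0.894737 × 6.3 + 18.5 = 5.6368 + 18.5 = 24.14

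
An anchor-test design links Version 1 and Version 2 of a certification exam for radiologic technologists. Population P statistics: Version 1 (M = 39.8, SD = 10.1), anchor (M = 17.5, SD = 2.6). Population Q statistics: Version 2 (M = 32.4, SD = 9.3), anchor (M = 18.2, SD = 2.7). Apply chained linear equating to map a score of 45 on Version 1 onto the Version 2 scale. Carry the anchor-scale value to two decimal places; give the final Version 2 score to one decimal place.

Version 1 → anchor (Population P): v = (2.6/10.1)(45 − 39.8) + 17.5 = 18.84
anchor → Version 2 (Population Q): y = (9.3/2.7)(18.84 − 18.2) + 32.4 = 34.6

34.6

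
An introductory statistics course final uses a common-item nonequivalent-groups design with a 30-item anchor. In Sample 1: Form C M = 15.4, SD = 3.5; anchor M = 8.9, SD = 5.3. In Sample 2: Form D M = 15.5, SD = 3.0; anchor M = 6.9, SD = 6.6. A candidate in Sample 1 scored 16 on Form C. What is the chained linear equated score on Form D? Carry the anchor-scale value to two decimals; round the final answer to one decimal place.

16.8

Form C → anchor (Sample 1): v = (5.3/3.5)(16 − 15.4) + 8.9 = 9.81
anchor → Form D (Sample 2): y = (3.0/6.6)(9.81 − 6.9) + 15.5 = 16.8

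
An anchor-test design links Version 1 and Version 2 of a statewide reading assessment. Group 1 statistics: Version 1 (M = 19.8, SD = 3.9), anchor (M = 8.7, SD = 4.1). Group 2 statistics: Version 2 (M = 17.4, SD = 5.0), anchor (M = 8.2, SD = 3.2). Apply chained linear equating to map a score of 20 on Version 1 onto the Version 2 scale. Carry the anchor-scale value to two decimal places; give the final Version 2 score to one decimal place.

18.5

Version 1 → anchor (Group 1): v = (4.1/3.9)(20 − 19.8) + 8.7 = 8.91
anchor → Version 2 (Group 2): y = (5.0/3.2)(8.91 − 8.2) + 17.4 = 18.5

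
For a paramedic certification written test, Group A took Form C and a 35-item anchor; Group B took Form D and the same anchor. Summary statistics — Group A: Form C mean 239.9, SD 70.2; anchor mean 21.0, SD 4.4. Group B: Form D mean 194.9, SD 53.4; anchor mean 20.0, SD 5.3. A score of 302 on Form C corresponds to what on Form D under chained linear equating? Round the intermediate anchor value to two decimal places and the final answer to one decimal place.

Form C → anchor (Group A): v = (4.4/70.2)(302 − 239.9) + 21.0 = 24.89
anchor → Form D (Group B): y = (53.4/5.3)(24.89 − 20.0) + 194.9 = 244.2

244.2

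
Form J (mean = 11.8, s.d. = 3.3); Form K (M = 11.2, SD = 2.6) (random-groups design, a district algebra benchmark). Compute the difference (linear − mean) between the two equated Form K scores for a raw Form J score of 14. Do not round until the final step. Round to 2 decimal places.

-0.47

Mean-equated: 14 + (11.2 − 11.8) = 13.40
Linear-equated: (2.6/3.3)(14 − 11.8) + 11.2 = 12.933
Difference = 12.933 − 13.40 = -0.47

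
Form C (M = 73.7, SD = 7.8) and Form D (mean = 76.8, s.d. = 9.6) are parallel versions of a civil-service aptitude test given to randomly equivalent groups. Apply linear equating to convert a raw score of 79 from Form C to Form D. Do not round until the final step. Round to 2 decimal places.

Linear equating: y = (SD_Y/SD_X)(x − M_X) + M_Y
y = (9.6/7.8)(79 − 73.7) + 76.8
y = 1.230769 × 5.3 + 76.8 = 6.5231 + 76.8 = 83.32

83.32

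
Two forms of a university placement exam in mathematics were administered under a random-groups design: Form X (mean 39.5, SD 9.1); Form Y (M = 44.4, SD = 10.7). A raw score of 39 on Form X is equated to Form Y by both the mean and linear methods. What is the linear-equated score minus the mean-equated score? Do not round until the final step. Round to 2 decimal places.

-0.09

Mean-equated: 39 + (44.4 − 39.5) = 43.90
Linear-equated: (10.7/9.1)(39 − 39.5) + 44.4 = 43.812
Difference = 43.812 − 43.90 = -0.09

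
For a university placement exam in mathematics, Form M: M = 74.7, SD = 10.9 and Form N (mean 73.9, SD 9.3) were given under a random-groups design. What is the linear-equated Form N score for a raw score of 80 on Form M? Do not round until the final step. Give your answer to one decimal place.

Linear equating: y = (SD_Y/SD_X)(x − M_X) + M_Y
y = (9.3/10.9)(80 − 74.7) + 73.9
y = 0.853211 × 5.3 + 73.9 = 4.5220 + 73.9 = 78.4

78.4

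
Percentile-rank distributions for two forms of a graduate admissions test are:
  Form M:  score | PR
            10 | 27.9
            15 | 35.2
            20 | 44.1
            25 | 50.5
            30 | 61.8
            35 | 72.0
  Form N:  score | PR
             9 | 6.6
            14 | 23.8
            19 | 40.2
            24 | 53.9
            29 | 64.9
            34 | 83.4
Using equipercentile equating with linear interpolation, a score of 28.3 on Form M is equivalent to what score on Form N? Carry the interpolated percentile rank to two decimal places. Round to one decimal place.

25.8

PR of 28.3 on Form M: 50.5 + (28.3 − 25)/(30 − 25) × (61.8 − 50.5) = 57.96
On Form N, PR 57.96 falls between score 24 (PR 53.9) and 29 (PR 64.9).
Interpolate: 24 + (57.96 − 53.9)/(64.9 − 53.9) × (29 − 24) = 25.8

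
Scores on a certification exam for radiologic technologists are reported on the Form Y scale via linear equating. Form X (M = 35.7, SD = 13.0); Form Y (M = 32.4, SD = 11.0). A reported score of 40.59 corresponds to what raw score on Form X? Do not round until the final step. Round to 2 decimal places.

45.38

Invert y = (SD_Y/SD_X)(x − M_X) + M_Y:
x = (SD_X/SD_Y)(y − M_Y) + M_X = (13.0/11.0)(40.59 − 32.4) + 35.7
x = 1.181818 × 8.190 + 35.7 = 45.38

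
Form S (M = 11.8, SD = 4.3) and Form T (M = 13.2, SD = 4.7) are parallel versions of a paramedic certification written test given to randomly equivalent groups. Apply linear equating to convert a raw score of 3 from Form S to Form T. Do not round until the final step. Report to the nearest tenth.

Linear equating: y = (SD_Y/SD_X)(x − M_X) + M_Y
y = (4.7/4.3)(3 − 11.8) + 13.2
y = 1.093023 × -8.8 + 13.2 = -9.6186 + 13.2 = 3.6

3.6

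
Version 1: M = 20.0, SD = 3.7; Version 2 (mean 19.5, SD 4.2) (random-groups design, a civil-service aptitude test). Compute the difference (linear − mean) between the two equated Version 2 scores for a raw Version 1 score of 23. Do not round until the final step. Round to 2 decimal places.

Mean-equated: 23 + (19.5 − 20.0) = 22.50
Linear-equated: (4.2/3.7)(23 − 20.0) + 19.5 = 22.905
Difference = 22.905 − 22.50 = 0.41

0.41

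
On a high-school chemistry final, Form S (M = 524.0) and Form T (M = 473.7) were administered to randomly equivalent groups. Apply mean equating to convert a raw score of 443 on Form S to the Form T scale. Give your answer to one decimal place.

392.7

Mean equating: y = x + (M_Y − M_X) = 443 + (473.7 − 524.0) = 392.7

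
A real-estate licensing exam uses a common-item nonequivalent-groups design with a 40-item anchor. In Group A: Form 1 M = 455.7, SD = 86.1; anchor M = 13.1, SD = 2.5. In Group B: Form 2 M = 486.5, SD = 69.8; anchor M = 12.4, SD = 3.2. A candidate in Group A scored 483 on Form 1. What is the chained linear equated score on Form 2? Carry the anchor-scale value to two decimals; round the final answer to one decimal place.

519.0

Form 1 → anchor (Group A): v = (2.5/86.1)(483 − 455.7) + 13.1 = 13.89
anchor → Form 2 (Group B): y = (69.8/3.2)(13.89 − 12.4) + 486.5 = 519.0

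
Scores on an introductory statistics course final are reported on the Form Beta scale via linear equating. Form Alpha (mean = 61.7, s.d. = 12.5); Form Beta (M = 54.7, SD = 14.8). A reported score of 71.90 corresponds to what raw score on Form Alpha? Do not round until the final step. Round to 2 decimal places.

Invert y = (SD_Y/SD_X)(x − M_X) + M_Y:
x = (SD_X/SD_Y)(y − M_Y) + M_X = (12.5/14.8)(71.90 − 54.7) + 61.7
x = 0.844595 × 17.200 + 61.7 = 76.23

76.23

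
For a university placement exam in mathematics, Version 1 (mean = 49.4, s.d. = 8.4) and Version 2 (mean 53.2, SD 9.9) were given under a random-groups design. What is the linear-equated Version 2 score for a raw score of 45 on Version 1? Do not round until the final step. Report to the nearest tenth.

48.0

Linear equating: y = (SD_Y/SD_X)(x − M_X) + M_Y
y = (9.9/8.4)(45 − 49.4) + 53.2
y = 1.178571 × -4.4 + 53.2 = -5.1857 + 53.2 = 48.0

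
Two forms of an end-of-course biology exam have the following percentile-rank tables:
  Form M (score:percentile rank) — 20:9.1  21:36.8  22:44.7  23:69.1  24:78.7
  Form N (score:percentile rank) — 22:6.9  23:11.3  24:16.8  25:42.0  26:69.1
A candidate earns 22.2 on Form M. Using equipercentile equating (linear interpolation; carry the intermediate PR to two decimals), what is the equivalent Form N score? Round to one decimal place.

25.3

PR of 22.2 on Form M: 44.7 + (22.2 − 22)/(23 − 22) × (69.1 − 44.7) = 49.58
On Form N, PR 49.58 falls between score 25 (PR 42.0) and 26 (PR 69.1).
Interpolate: 25 + (49.58 − 42.0)/(69.1 − 42.0) × (26 − 25) = 25.3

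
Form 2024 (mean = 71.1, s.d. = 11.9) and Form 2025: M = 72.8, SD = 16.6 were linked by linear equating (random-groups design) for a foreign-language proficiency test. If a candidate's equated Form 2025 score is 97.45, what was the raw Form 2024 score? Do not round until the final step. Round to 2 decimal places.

Invert y = (SD_Y/SD_X)(x − M_X) + M_Y:
x = (SD_X/SD_Y)(y − M_Y) + M_X = (11.9/16.6)(97.45 − 72.8) + 71.1
x = 0.716867 × 24.650 + 71.1 = 88.77

88.77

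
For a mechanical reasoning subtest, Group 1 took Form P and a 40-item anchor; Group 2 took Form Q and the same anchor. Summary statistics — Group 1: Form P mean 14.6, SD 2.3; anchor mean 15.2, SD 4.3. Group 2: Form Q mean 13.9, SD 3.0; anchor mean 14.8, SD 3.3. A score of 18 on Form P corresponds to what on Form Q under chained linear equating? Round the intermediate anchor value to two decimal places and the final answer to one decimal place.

20.0

Form P → anchor (Group 1): v = (4.3/2.3)(18 − 14.6) + 15.2 = 21.56
anchor → Form Q (Group 2): y = (3.0/3.3)(21.56 − 14.8) + 13.9 = 20.0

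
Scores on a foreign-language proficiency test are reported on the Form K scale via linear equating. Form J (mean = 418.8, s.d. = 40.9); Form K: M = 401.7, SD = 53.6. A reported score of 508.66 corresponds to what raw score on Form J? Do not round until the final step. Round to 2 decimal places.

500.42

Invert y = (SD_Y/SD_X)(x − M_X) + M_Y:
x = (SD_X/SD_Y)(y − M_Y) + M_X = (40.9/53.6)(508.66 − 401.7) + 418.8
x = 0.763060 × 106.960 + 418.8 = 500.42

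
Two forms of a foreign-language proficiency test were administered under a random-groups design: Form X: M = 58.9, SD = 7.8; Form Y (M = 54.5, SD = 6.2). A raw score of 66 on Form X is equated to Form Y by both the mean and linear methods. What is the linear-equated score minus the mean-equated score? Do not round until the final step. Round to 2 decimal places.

-1.46

Mean-equated: 66 + (54.5 − 58.9) = 61.60
Linear-equated: (6.2/7.8)(66 − 58.9) + 54.5 = 60.144
Difference = 60.144 − 61.60 = -1.46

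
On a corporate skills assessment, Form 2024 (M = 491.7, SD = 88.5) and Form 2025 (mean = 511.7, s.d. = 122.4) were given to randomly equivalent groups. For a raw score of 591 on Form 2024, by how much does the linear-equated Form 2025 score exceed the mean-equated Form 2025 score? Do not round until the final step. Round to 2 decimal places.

Mean-equated: 591 + (511.7 − 491.7) = 611.00
Linear-equated: (122.4/88.5)(591 − 491.7) + 511.7 = 649.037
Difference = 649.037 − 611.00 = 38.04

38.04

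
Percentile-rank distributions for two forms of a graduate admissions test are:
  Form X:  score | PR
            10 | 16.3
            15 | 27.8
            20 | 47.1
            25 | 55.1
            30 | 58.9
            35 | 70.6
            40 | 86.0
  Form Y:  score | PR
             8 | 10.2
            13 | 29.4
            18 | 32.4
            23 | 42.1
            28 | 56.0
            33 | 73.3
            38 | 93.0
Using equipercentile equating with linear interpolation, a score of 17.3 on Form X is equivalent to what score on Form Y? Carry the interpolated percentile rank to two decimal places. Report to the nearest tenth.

PR of 17.3 on Form X: 27.8 + (17.3 − 15)/(20 − 15) × (47.1 − 27.8) = 36.68
On Form Y, PR 36.68 falls between score 18 (PR 32.4) and 23 (PR 42.1).
Interpolate: 18 + (36.68 − 32.4)/(42.1 − 32.4) × (23 − 18) = 20.2

20.2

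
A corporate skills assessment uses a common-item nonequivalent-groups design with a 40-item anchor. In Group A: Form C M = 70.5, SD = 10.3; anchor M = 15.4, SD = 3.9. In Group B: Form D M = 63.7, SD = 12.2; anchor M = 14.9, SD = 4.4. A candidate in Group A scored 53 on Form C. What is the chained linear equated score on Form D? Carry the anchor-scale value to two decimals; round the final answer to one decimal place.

46.7

Form C → anchor (Group A): v = (3.9/10.3)(53 − 70.5) + 15.4 = 8.77
anchor → Form D (Group B): y = (12.2/4.4)(8.77 − 14.9) + 63.7 = 46.7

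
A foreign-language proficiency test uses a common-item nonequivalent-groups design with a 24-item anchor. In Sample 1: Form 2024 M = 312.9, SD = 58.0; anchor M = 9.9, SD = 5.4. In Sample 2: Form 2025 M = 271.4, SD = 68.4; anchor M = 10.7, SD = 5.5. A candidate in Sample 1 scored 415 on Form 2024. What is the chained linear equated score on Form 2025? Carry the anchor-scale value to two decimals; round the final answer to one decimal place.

379.7

Form 2024 → anchor (Sample 1): v = (5.4/58.0)(415 − 312.9) + 9.9 = 19.41
anchor → Form 2025 (Sample 2): y = (68.4/5.5)(19.41 − 10.7) + 271.4 = 379.7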